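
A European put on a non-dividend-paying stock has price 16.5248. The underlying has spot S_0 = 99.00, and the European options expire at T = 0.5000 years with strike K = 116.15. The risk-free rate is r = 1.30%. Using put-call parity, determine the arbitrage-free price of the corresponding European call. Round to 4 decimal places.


Put-call parity: C - P = S_0 * exp(-qT) - K * exp(-rT).
S_0 * exp(-qT) = 99.0000 * 1.00000000 = 99.00000000
K * exp(-rT) = 116.1500 * 0.99352108 = 115.39747336
C = P + S*exp(-qT) - K*exp(-rT)
C = 16.5248 + 99.00000000 - 115.39747336 = 0.1273

Answer: Call price = 0.1273


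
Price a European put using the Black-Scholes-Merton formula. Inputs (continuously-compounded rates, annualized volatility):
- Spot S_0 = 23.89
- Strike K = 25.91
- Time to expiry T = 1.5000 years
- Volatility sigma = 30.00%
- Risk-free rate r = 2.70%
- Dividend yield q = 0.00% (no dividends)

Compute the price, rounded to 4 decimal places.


Answer: Price = 4.0718

Derivation:
d1 = (ln(S/K) + (r - q + 0.5*sigma^2) * T) / (sigma * sqrt(T)) = 0.07302464
d2 = d1 - sigma * sqrt(T) = -0.29439882
exp(-rT) = 0.96030916; exp(-qT) = 1.00000000
P = K * exp(-rT) * N(-d2) - S_0 * exp(-qT) * N(-d1)
N(-d1) = 0.47089325; N(-d2) = 0.61577342
P = 25.9100 * 0.96030916 * 0.61577342 - 23.8900 * 1.00000000 * 0.47089325 = 4.0718


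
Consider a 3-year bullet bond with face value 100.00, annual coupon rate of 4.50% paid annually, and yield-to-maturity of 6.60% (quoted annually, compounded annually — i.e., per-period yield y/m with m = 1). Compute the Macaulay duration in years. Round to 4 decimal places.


Answer: Macaulay duration = 2.8687 years

Derivation:
Coupon per period c = face * coupon_rate / m = 4.500000
Periods per year m = 1; per-period yield y/m = 0.066000
Number of cashflows N = 3
Cashflows (t years, CF_t, discount factor 1/(1+y/m)^(m*t), PV):
  t = 1.0000: CF_t = 4.500000, DF = 0.938086, PV = 4.221388
  t = 2.0000: CF_t = 4.500000, DF = 0.880006, PV = 3.960027
  t = 3.0000: CF_t = 104.500000, DF = 0.825521, PV = 86.266996
Price P = sum_t PV_t = 94.448411
Macaulay numerator sum_t t * PV_t:
  t * PV_t at t = 1.0000: 4.221388
  t * PV_t at t = 2.0000: 7.920053
  t * PV_t at t = 3.0000: 258.800989
Macaulay duration D = (sum_t t * PV_t) / P = 270.942430 / 94.448411 = 2.868682


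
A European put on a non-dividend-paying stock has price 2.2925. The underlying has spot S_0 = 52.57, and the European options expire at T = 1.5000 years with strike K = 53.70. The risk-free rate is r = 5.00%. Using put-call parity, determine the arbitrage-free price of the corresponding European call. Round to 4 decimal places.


Answer: Call price = 5.0427

Derivation:
Put-call parity: C - P = S_0 * exp(-qT) - K * exp(-rT).
S_0 * exp(-qT) = 52.5700 * 1.00000000 = 52.57000000
K * exp(-rT) = 53.7000 * 0.92774349 = 49.81982522
C = P + S*exp(-qT) - K*exp(-rT)
C = 2.2925 + 52.57000000 - 49.81982522 = 5.0427


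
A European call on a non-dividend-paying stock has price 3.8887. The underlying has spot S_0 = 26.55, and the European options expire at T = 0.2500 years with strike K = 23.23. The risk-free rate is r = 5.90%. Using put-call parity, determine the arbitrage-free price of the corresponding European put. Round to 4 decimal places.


Answer: Put price = 0.2286

Derivation:
Put-call parity: C - P = S_0 * exp(-qT) - K * exp(-rT).
S_0 * exp(-qT) = 26.5500 * 1.00000000 = 26.55000000
K * exp(-rT) = 23.2300 * 0.98535825 = 22.88987211
P = C - S*exp(-qT) + K*exp(-rT)
P = 3.8887 - 26.55000000 + 22.88987211 = 0.2286


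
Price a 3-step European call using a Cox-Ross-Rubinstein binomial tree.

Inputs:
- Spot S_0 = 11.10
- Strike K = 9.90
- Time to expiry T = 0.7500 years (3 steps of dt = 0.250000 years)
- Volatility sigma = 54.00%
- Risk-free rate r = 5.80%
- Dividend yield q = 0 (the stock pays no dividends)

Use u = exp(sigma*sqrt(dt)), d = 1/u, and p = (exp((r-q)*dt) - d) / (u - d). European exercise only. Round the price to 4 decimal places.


dt = T/N = 0.250000
u = exp(sigma*sqrt(dt)) = 1.309964; d = 1/u = 0.763379
p = (exp((r-q)*dt) - d) / (u - d) = 0.459629
Discount per step: exp(-r*dt) = 0.985605
Stock lattice S(k, i) with i counting down-moves:
  k=0: S(0,0) = 11.1000
  k=1: S(1,0) = 14.5406; S(1,1) = 8.4735
  k=2: S(2,0) = 19.0477; S(2,1) = 11.1000; S(2,2) = 6.4685
  k=3: S(3,0) = 24.9518; S(3,1) = 14.5406; S(3,2) = 8.4735; S(3,3) = 4.9379
Terminal payoffs V(N, i) = max(S_T - K, 0):
  V(3,0) = 15.051779; V(3,1) = 4.640605; V(3,2) = 0.000000; V(3,3) = 0.000000
Backward induction: V(k, i) = exp(-r*dt) * [p * V(k+1, i) + (1-p) * V(k+1, i+1)].
  V(2,0) = exp(-r*dt) * [p*15.051779 + (1-p)*4.640605] = 9.290190
  V(2,1) = exp(-r*dt) * [p*4.640605 + (1-p)*0.000000] = 2.102251
  V(2,2) = exp(-r*dt) * [p*0.000000 + (1-p)*0.000000] = 0.000000
  V(1,0) = exp(-r*dt) * [p*9.290190 + (1-p)*2.102251] = 5.328212
  V(1,1) = exp(-r*dt) * [p*2.102251 + (1-p)*0.000000] = 0.952345
  V(0,0) = exp(-r*dt) * [p*5.328212 + (1-p)*0.952345] = 2.920957

Answer: Price = V(0,0) = 2.9210


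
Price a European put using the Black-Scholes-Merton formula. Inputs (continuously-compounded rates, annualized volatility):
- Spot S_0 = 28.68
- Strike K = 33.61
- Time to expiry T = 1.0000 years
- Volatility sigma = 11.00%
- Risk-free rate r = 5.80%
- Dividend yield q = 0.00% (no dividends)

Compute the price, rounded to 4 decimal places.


Answer: Price = 3.3600

Derivation:
d1 = (ln(S/K) + (r - q + 0.5*sigma^2) * T) / (sigma * sqrt(T)) = -0.85976024
d2 = d1 - sigma * sqrt(T) = -0.96976024
exp(-rT) = 0.94364995; exp(-qT) = 1.00000000
P = K * exp(-rT) * N(-d2) - S_0 * exp(-qT) * N(-d1)
N(-d1) = 0.80503939; N(-d2) = 0.83391699
P = 33.6100 * 0.94364995 * 0.83391699 - 28.6800 * 1.00000000 * 0.80503939 = 3.3600


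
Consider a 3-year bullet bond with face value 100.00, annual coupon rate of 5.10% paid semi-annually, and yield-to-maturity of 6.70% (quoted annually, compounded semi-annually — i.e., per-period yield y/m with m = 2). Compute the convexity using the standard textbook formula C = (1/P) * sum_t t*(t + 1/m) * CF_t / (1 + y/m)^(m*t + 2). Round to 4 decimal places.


Answer: Convexity = 9.0257

Derivation:
Coupon per period c = face * coupon_rate / m = 2.550000
Periods per year m = 2; per-period yield y/m = 0.033500
Number of cashflows N = 6
Cashflows (t years, CF_t, discount factor 1/(1+y/m)^(m*t), PV):
  t = 0.5000: CF_t = 2.550000, DF = 0.967586, PV = 2.467344
  t = 1.0000: CF_t = 2.550000, DF = 0.936222, PV = 2.387367
  t = 1.5000: CF_t = 2.550000, DF = 0.905876, PV = 2.309983
  t = 2.0000: CF_t = 2.550000, DF = 0.876512, PV = 2.235107
  t = 2.5000: CF_t = 2.550000, DF = 0.848101, PV = 2.162658
  t = 3.0000: CF_t = 102.550000, DF = 0.820611, PV = 84.153615
Price P = sum_t PV_t = 95.716074
Convexity numerator sum_t t*(t + 1/m) * CF_t / (1+y/m)^(m*t + 2):
  t = 0.5000: term = 1.154991
  t = 1.0000: term = 3.352660
  t = 1.5000: term = 6.487973
  t = 2.0000: term = 10.462785
  t = 2.5000: term = 15.185464
  t = 3.0000: term = 827.258267
Convexity = (1/P) * sum = 863.902141 / 95.716074 = 9.025675


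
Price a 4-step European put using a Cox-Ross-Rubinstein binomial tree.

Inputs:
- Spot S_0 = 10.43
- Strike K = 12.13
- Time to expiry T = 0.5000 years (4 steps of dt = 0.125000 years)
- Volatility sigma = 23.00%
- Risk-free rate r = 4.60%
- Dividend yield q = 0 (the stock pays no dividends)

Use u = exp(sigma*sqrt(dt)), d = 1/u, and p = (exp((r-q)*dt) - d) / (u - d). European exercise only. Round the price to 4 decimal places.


Answer: Price = V(0,0) = 1.6199

Derivation:
dt = T/N = 0.125000
u = exp(sigma*sqrt(dt)) = 1.084715; d = 1/u = 0.921901
p = (exp((r-q)*dt) - d) / (u - d) = 0.515100
Discount per step: exp(-r*dt) = 0.994266
Stock lattice S(k, i) with i counting down-moves:
  k=0: S(0,0) = 10.4300
  k=1: S(1,0) = 11.3136; S(1,1) = 9.6154
  k=2: S(2,0) = 12.2720; S(2,1) = 10.4300; S(2,2) = 8.8645
  k=3: S(3,0) = 13.3116; S(3,1) = 11.3136; S(3,2) = 9.6154; S(3,3) = 8.1722
  k=4: S(4,0) = 14.4393; S(4,1) = 12.2720; S(4,2) = 10.4300; S(4,3) = 8.8645; S(4,4) = 7.5339
Terminal payoffs V(N, i) = max(K - S_T, 0):
  V(4,0) = 0.000000; V(4,1) = 0.000000; V(4,2) = 1.700000; V(4,3) = 3.265525; V(4,4) = 4.596068
Backward induction: V(k, i) = exp(-r*dt) * [p * V(k+1, i) + (1-p) * V(k+1, i+1)].
  V(3,0) = exp(-r*dt) * [p*0.000000 + (1-p)*0.000000] = 0.000000
  V(3,1) = exp(-r*dt) * [p*0.000000 + (1-p)*1.700000] = 0.819604
  V(3,2) = exp(-r*dt) * [p*1.700000 + (1-p)*3.265525] = 2.445024
  V(3,3) = exp(-r*dt) * [p*3.265525 + (1-p)*4.596068] = 3.888283
  V(2,0) = exp(-r*dt) * [p*0.000000 + (1-p)*0.819604] = 0.395147
  V(2,1) = exp(-r*dt) * [p*0.819604 + (1-p)*2.445024] = 1.598552
  V(2,2) = exp(-r*dt) * [p*2.445024 + (1-p)*3.888283] = 3.126829
  V(1,0) = exp(-r*dt) * [p*0.395147 + (1-p)*1.598552] = 0.973067
  V(1,1) = exp(-r*dt) * [p*1.598552 + (1-p)*3.126829] = 2.326199
  V(0,0) = exp(-r*dt) * [p*0.973067 + (1-p)*2.326199] = 1.619860


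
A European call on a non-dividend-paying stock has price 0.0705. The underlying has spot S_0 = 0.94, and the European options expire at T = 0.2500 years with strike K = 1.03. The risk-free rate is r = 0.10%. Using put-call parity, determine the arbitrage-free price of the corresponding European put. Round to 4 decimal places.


Answer: Put price = 0.1602

Derivation:
Put-call parity: C - P = S_0 * exp(-qT) - K * exp(-rT).
S_0 * exp(-qT) = 0.9400 * 1.00000000 = 0.94000000
K * exp(-rT) = 1.0300 * 0.99975003 = 1.02974253
P = C - S*exp(-qT) + K*exp(-rT)
P = 0.0705 - 0.94000000 + 1.02974253 = 0.1602


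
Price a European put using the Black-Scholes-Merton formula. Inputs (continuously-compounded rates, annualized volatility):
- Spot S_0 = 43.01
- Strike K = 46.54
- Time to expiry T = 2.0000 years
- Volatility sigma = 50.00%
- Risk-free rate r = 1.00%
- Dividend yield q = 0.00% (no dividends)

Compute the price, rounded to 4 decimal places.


d1 = (ln(S/K) + (r - q + 0.5*sigma^2) * T) / (sigma * sqrt(T)) = 0.27028519
d2 = d1 - sigma * sqrt(T) = -0.43682159
exp(-rT) = 0.98019867; exp(-qT) = 1.00000000
P = K * exp(-rT) * N(-d2) - S_0 * exp(-qT) * N(-d1)
N(-d1) = 0.39347043; N(-d2) = 0.66887963
P = 46.5400 * 0.98019867 * 0.66887963 - 43.0100 * 1.00000000 * 0.39347043 = 13.5901

Answer: Price = 13.5901


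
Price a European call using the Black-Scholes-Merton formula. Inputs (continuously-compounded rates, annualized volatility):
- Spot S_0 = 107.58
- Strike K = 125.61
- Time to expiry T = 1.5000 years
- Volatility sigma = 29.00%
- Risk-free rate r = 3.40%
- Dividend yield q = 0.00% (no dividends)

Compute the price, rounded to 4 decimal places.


Answer: Price = 10.7743

Derivation:
d1 = (ln(S/K) + (r - q + 0.5*sigma^2) * T) / (sigma * sqrt(T)) = -0.11507565
d2 = d1 - sigma * sqrt(T) = -0.47025167
exp(-rT) = 0.95027867; exp(-qT) = 1.00000000
C = S_0 * exp(-qT) * N(d1) - K * exp(-rT) * N(d2)
N(d1) = 0.45419258; N(d2) = 0.31908761
C = 107.5800 * 1.00000000 * 0.45419258 - 125.6100 * 0.95027867 * 0.31908761 = 10.7743


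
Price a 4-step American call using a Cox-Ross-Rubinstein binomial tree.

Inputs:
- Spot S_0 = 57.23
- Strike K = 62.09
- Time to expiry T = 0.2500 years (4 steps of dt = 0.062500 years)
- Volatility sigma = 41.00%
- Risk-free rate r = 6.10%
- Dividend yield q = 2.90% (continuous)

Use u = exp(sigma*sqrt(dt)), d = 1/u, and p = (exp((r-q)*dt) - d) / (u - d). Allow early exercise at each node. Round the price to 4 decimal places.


dt = T/N = 0.062500
u = exp(sigma*sqrt(dt)) = 1.107937; d = 1/u = 0.902578
p = (exp((r-q)*dt) - d) / (u - d) = 0.484146
Discount per step: exp(-r*dt) = 0.996195
Stock lattice S(k, i) with i counting down-moves:
  k=0: S(0,0) = 57.2300
  k=1: S(1,0) = 63.4073; S(1,1) = 51.6545
  k=2: S(2,0) = 70.2513; S(2,1) = 57.2300; S(2,2) = 46.6223
  k=3: S(3,0) = 77.8340; S(3,1) = 63.4073; S(3,2) = 51.6545; S(3,3) = 42.0802
  k=4: S(4,0) = 86.2352; S(4,1) = 70.2513; S(4,2) = 57.2300; S(4,3) = 46.6223; S(4,4) = 37.9807
Terminal payoffs V(N, i) = max(S_T - K, 0):
  V(4,0) = 24.145182; V(4,1) = 8.161259; V(4,2) = 0.000000; V(4,3) = 0.000000; V(4,4) = 0.000000
Backward induction: V(k, i) = exp(-r*dt) * [p * V(k+1, i) + (1-p) * V(k+1, i+1)]; then take max(V_cont, immediate exercise) for American.
  V(3,0) = exp(-r*dt) * [p*24.145182 + (1-p)*8.161259] = 15.839312; exercise = 15.743991; V(3,0) = max -> 15.839312
  V(3,1) = exp(-r*dt) * [p*8.161259 + (1-p)*0.000000] = 3.936207; exercise = 1.317252; V(3,1) = max -> 3.936207
  V(3,2) = exp(-r*dt) * [p*0.000000 + (1-p)*0.000000] = 0.000000; exercise = 0.000000; V(3,2) = max -> 0.000000
  V(3,3) = exp(-r*dt) * [p*0.000000 + (1-p)*0.000000] = 0.000000; exercise = 0.000000; V(3,3) = max -> 0.000000
  V(2,0) = exp(-r*dt) * [p*15.839312 + (1-p)*3.936207] = 9.662143; exercise = 8.161259; V(2,0) = max -> 9.662143
  V(2,1) = exp(-r*dt) * [p*3.936207 + (1-p)*0.000000] = 1.898448; exercise = 0.000000; V(2,1) = max -> 1.898448
  V(2,2) = exp(-r*dt) * [p*0.000000 + (1-p)*0.000000] = 0.000000; exercise = 0.000000; V(2,2) = max -> 0.000000
  V(1,0) = exp(-r*dt) * [p*9.662143 + (1-p)*1.898448] = 5.635684; exercise = 1.317252; V(1,0) = max -> 5.635684
  V(1,1) = exp(-r*dt) * [p*1.898448 + (1-p)*0.000000] = 0.915629; exercise = 0.000000; V(1,1) = max -> 0.915629
  V(0,0) = exp(-r*dt) * [p*5.635684 + (1-p)*0.915629] = 3.188646; exercise = 0.000000; V(0,0) = max -> 3.188646

Answer: Price = V(0,0) = 3.1886


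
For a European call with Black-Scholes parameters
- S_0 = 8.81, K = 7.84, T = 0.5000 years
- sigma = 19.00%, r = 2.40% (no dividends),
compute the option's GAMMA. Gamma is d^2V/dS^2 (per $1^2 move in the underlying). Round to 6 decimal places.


Answer: Gamma = 0.199376

Derivation:
d1 = 1.0247362116; d2 = 0.8903859232
phi(d1) = 0.2359864986; exp(-qT) = 1.0000000000; exp(-rT) = 0.9880717129
Gamma = exp(-qT) * phi(d1) / (S * sigma * sqrt(T)) = 1.0000000000 * 0.2359864986 / (8.8100 * 0.1900 * 0.7071067812) = 0.199376


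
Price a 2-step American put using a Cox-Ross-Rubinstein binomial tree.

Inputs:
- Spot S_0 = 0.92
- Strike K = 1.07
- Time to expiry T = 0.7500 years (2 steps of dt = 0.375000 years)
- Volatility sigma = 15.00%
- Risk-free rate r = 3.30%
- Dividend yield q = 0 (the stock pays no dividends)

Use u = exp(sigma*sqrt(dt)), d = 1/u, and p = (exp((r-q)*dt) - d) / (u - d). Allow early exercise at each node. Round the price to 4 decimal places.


Answer: Price = V(0,0) = 0.1500

Derivation:
dt = T/N = 0.375000
u = exp(sigma*sqrt(dt)) = 1.096207; d = 1/u = 0.912237
p = (exp((r-q)*dt) - d) / (u - d) = 0.544736
Discount per step: exp(-r*dt) = 0.987701
Stock lattice S(k, i) with i counting down-moves:
  k=0: S(0,0) = 0.9200
  k=1: S(1,0) = 1.0085; S(1,1) = 0.8393
  k=2: S(2,0) = 1.1055; S(2,1) = 0.9200; S(2,2) = 0.7656
Terminal payoffs V(N, i) = max(K - S_T, 0):
  V(2,0) = 0.000000; V(2,1) = 0.150000; V(2,2) = 0.304398
Backward induction: V(k, i) = exp(-r*dt) * [p * V(k+1, i) + (1-p) * V(k+1, i+1)]; then take max(V_cont, immediate exercise) for American.
  V(1,0) = exp(-r*dt) * [p*0.000000 + (1-p)*0.150000] = 0.067450; exercise = 0.061490; V(1,0) = max -> 0.067450
  V(1,1) = exp(-r*dt) * [p*0.150000 + (1-p)*0.304398] = 0.217583; exercise = 0.230742; V(1,1) = max -> 0.230742
  V(0,0) = exp(-r*dt) * [p*0.067450 + (1-p)*0.230742] = 0.140047; exercise = 0.150000; V(0,0) = max -> 0.150000


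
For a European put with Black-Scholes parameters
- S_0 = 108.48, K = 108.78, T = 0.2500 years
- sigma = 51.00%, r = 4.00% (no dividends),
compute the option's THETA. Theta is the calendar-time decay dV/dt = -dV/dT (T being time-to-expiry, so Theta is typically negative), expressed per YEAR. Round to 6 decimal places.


d1 = 0.1558856086; d2 = -0.0991143914
phi(d1) = 0.3941243956; exp(-qT) = 1.0000000000; exp(-rT) = 0.9900498337
Theta = -S*exp(-qT)*phi(d1)*sigma/(2*sqrt(T)) + r*K*exp(-rT)*N(-d2) - q*S*exp(-qT)*N(-d1)
N(-d1) = 0.4380615946; N(-d2) = 0.5394762772; sqrt(T) = 0.5000000000
Term 1 = -108.4800 * 1.0000000000 * 0.3941243956 * 0.5100 / (2 * 0.5000000000) = -21.8048533617
Term 2 = 0.0400 * 108.7800 * 0.9900498337 * 0.5394762772 = 2.3240124637
Term 3 = 0 (no dividend yield, q = 0)
Theta = -21.8048533617 + (2.3240124637) + (0.0000000000) = -19.480841

Answer: Theta = -19.480841


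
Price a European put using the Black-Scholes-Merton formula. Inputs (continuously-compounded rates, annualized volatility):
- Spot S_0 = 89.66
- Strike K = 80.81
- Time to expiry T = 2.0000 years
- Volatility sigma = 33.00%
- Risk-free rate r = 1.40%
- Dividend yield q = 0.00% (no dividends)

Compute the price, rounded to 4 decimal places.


d1 = (ln(S/K) + (r - q + 0.5*sigma^2) * T) / (sigma * sqrt(T)) = 0.51602514
d2 = d1 - sigma * sqrt(T) = 0.04933467
exp(-rT) = 0.97238837; exp(-qT) = 1.00000000
P = K * exp(-rT) * N(-d2) - S_0 * exp(-qT) * N(-d1)
N(-d1) = 0.30291843; N(-d2) = 0.48032630
P = 80.8100 * 0.97238837 * 0.48032630 - 89.6600 * 1.00000000 * 0.30291843 = 10.5838

Answer: Price = 10.5838


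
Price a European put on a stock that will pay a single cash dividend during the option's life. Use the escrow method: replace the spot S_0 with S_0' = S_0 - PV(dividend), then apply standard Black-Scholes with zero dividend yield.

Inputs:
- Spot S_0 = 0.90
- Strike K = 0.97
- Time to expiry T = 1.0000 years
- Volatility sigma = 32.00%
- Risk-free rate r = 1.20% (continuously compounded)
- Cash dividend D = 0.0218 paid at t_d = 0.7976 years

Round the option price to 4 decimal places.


Answer: Price = 0.1610

Derivation:
PV(D) = D * exp(-r * t_d) = 0.0218 * 0.99047446 = 0.02159234
S_0' = S_0 - PV(D) = 0.9000 - 0.02159234 = 0.87840766
d1 = (ln(S_0'/K) + (r + sigma^2/2)*T) / (sigma*sqrt(T)) = -0.11245401
d2 = d1 - sigma*sqrt(T) = -0.43245401
exp(-rT) = 0.98807171
N(-d1) = 0.54476828; N(-d2) = 0.66729427
P = K * exp(-rT) * N(-d2) - S_0' * N(-d1) = 0.9700 * 0.98807171 * 0.66729427 - 0.87840766 * 0.54476828 = 0.1610


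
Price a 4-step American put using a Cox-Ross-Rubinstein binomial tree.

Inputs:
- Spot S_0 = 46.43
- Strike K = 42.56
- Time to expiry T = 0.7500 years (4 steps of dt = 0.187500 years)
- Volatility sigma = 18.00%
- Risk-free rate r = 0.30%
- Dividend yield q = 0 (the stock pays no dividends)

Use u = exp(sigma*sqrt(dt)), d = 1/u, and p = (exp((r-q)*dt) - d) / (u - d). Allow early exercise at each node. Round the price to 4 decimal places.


Answer: Price = V(0,0) = 1.3597

Derivation:
dt = T/N = 0.187500
u = exp(sigma*sqrt(dt)) = 1.081060; d = 1/u = 0.925018
p = (exp((r-q)*dt) - d) / (u - d) = 0.484130
Discount per step: exp(-r*dt) = 0.999438
Stock lattice S(k, i) with i counting down-moves:
  k=0: S(0,0) = 46.4300
  k=1: S(1,0) = 50.1936; S(1,1) = 42.9486
  k=2: S(2,0) = 54.2623; S(2,1) = 46.4300; S(2,2) = 39.7282
  k=3: S(3,0) = 58.6609; S(3,1) = 50.1936; S(3,2) = 42.9486; S(3,3) = 36.7493
  k=4: S(4,0) = 63.4159; S(4,1) = 54.2623; S(4,2) = 46.4300; S(4,3) = 39.7282; S(4,4) = 33.9937
Terminal payoffs V(N, i) = max(K - S_T, 0):
  V(4,0) = 0.000000; V(4,1) = 0.000000; V(4,2) = 0.000000; V(4,3) = 2.831801; V(4,4) = 8.566251
Backward induction: V(k, i) = exp(-r*dt) * [p * V(k+1, i) + (1-p) * V(k+1, i+1)]; then take max(V_cont, immediate exercise) for American.
  V(3,0) = exp(-r*dt) * [p*0.000000 + (1-p)*0.000000] = 0.000000; exercise = 0.000000; V(3,0) = max -> 0.000000
  V(3,1) = exp(-r*dt) * [p*0.000000 + (1-p)*0.000000] = 0.000000; exercise = 0.000000; V(3,1) = max -> 0.000000
  V(3,2) = exp(-r*dt) * [p*0.000000 + (1-p)*2.831801] = 1.460020; exercise = 0.000000; V(3,2) = max -> 1.460020
  V(3,3) = exp(-r*dt) * [p*2.831801 + (1-p)*8.566251] = 5.786775; exercise = 5.810709; V(3,3) = max -> 5.810709
  V(2,0) = exp(-r*dt) * [p*0.000000 + (1-p)*0.000000] = 0.000000; exercise = 0.000000; V(2,0) = max -> 0.000000
  V(2,1) = exp(-r*dt) * [p*0.000000 + (1-p)*1.460020] = 0.752757; exercise = 0.000000; V(2,1) = max -> 0.752757
  V(2,2) = exp(-r*dt) * [p*1.460020 + (1-p)*5.810709] = 3.702326; exercise = 2.831801; V(2,2) = max -> 3.702326
  V(1,0) = exp(-r*dt) * [p*0.000000 + (1-p)*0.752757] = 0.388106; exercise = 0.000000; V(1,0) = max -> 0.388106
  V(1,1) = exp(-r*dt) * [p*0.752757 + (1-p)*3.702326] = 2.273072; exercise = 0.000000; V(1,1) = max -> 2.273072
  V(0,0) = exp(-r*dt) * [p*0.388106 + (1-p)*2.273072] = 1.359738; exercise = 0.000000; V(0,0) = max -> 1.359738


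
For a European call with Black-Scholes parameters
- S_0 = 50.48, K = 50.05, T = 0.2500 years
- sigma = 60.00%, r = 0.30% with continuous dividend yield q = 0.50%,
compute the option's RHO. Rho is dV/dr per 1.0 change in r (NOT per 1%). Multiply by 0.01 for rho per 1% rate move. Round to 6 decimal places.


Answer: Rho = 5.638829

Derivation:
d1 = 0.1768490416; d2 = -0.1231509584
phi(d1) = 0.3927522296; exp(-qT) = 0.9987507809; exp(-rT) = 0.9992502812
N(d2) = 0.4509937797
Rho = K*T*exp(-rT)*N(d2) = 50.0500 * 0.2500 * 0.9992502812 * 0.4509937797 = 5.638829


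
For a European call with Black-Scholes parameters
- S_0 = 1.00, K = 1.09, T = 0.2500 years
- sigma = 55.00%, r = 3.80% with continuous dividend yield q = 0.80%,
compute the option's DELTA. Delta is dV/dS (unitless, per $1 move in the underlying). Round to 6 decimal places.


Answer: Delta = 0.440053

Derivation:
d1 = -0.1486007136; d2 = -0.4236007136
phi(d1) = 0.3945617518; exp(-qT) = 0.9980019987; exp(-rT) = 0.9905449824
N(d1) = 0.4409343549
Delta = exp(-qT) * N(d1) = 0.9980019987 * 0.4409343549 = 0.440053


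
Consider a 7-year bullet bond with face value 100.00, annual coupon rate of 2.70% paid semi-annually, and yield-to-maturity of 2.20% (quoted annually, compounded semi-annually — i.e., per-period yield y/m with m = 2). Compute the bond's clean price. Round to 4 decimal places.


Answer: Price = 103.2274

Derivation:
Coupon per period c = face * coupon_rate / m = 1.350000
Periods per year m = 2; per-period yield y/m = 0.011000
Number of cashflows N = 14
Cashflows (t years, CF_t, discount factor 1/(1+y/m)^(m*t), PV):
  t = 0.5000: CF_t = 1.350000, DF = 0.989120, PV = 1.335312
  t = 1.0000: CF_t = 1.350000, DF = 0.978358, PV = 1.320783
  t = 1.5000: CF_t = 1.350000, DF = 0.967713, PV = 1.306412
  t = 2.0000: CF_t = 1.350000, DF = 0.957184, PV = 1.292198
  t = 2.5000: CF_t = 1.350000, DF = 0.946769, PV = 1.278139
  t = 3.0000: CF_t = 1.350000, DF = 0.936468, PV = 1.264232
  t = 3.5000: CF_t = 1.350000, DF = 0.926279, PV = 1.250477
  t = 4.0000: CF_t = 1.350000, DF = 0.916201, PV = 1.236871
  t = 4.5000: CF_t = 1.350000, DF = 0.906232, PV = 1.223414
  t = 5.0000: CF_t = 1.350000, DF = 0.896372, PV = 1.210103
  t = 5.5000: CF_t = 1.350000, DF = 0.886620, PV = 1.196936
  t = 6.0000: CF_t = 1.350000, DF = 0.876973, PV = 1.183913
  t = 6.5000: CF_t = 1.350000, DF = 0.867431, PV = 1.171032
  t = 7.0000: CF_t = 101.350000, DF = 0.857993, PV = 86.957606
Price P = sum_t PV_t = 103.227428


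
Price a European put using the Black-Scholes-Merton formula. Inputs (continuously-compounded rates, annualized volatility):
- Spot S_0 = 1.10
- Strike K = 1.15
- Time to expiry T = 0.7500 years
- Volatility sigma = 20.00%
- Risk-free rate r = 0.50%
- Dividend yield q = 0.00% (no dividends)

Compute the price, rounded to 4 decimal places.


Answer: Price = 0.1025

Derivation:
d1 = (ln(S/K) + (r - q + 0.5*sigma^2) * T) / (sigma * sqrt(T)) = -0.14838920
d2 = d1 - sigma * sqrt(T) = -0.32159428
exp(-rT) = 0.99625702; exp(-qT) = 1.00000000
P = K * exp(-rT) * N(-d2) - S_0 * exp(-qT) * N(-d1)
N(-d1) = 0.55898219; N(-d2) = 0.62611996
P = 1.1500 * 0.99625702 * 0.62611996 - 1.1000 * 1.00000000 * 0.55898219 = 0.1025


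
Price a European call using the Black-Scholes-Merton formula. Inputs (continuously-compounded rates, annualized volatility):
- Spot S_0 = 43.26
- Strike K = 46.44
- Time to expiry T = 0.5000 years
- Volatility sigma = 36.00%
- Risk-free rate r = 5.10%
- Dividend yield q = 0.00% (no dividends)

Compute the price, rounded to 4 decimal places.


d1 = (ln(S/K) + (r - q + 0.5*sigma^2) * T) / (sigma * sqrt(T)) = -0.05119742
d2 = d1 - sigma * sqrt(T) = -0.30575586
exp(-rT) = 0.97482238; exp(-qT) = 1.00000000
C = S_0 * exp(-qT) * N(d1) - K * exp(-rT) * N(d2)
N(d1) = 0.47958410; N(d2) = 0.37989527
C = 43.2600 * 1.00000000 * 0.47958410 - 46.4400 * 0.97482238 * 0.37989527 = 3.5487

Answer: Price = 3.5487


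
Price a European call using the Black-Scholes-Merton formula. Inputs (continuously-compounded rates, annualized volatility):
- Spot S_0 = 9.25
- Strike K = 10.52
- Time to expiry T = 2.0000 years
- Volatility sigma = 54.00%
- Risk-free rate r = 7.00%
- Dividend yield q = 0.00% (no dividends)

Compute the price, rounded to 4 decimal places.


d1 = (ln(S/K) + (r - q + 0.5*sigma^2) * T) / (sigma * sqrt(T)) = 0.39669390
d2 = d1 - sigma * sqrt(T) = -0.36698142
exp(-rT) = 0.86935824; exp(-qT) = 1.00000000
C = S_0 * exp(-qT) * N(d1) - K * exp(-rT) * N(d2)
N(d1) = 0.65420340; N(d2) = 0.35681644
C = 9.2500 * 1.00000000 * 0.65420340 - 10.5200 * 0.86935824 * 0.35681644 = 2.7881

Answer: Price = 2.7881


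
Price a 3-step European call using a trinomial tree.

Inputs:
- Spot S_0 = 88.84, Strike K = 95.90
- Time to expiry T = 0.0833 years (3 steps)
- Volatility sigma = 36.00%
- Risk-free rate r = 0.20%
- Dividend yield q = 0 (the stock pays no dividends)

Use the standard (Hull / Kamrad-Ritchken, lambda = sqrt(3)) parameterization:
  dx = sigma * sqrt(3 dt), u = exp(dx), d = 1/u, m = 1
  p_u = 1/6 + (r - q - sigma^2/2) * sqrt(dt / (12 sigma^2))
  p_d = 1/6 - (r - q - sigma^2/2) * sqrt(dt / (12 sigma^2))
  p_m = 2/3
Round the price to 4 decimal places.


dt = T/N = 0.027767; dx = sigma*sqrt(3*dt) = 0.103902
u = exp(dx) = 1.109492; d = 1/u = 0.901313
p_u = 0.158275, p_m = 0.666667, p_d = 0.175058
Discount per step: exp(-r*dt) = 0.999944
Stock lattice S(k, j) with j the centered position index:
  k=0: S(0,+0) = 88.8400
  k=1: S(1,-1) = 80.0727; S(1,+0) = 88.8400; S(1,+1) = 98.5673
  k=2: S(2,-2) = 72.1706; S(2,-1) = 80.0727; S(2,+0) = 88.8400; S(2,+1) = 98.5673; S(2,+2) = 109.3596
  k=3: S(3,-3) = 65.0483; S(3,-2) = 72.1706; S(3,-1) = 80.0727; S(3,+0) = 88.8400; S(3,+1) = 98.5673; S(3,+2) = 109.3596; S(3,+3) = 121.3336
Terminal payoffs V(N, j) = max(S_T - K, 0):
  V(3,-3) = 0.000000; V(3,-2) = 0.000000; V(3,-1) = 0.000000; V(3,+0) = 0.000000; V(3,+1) = 2.667270; V(3,+2) = 13.459599; V(3,+3) = 25.433601
Backward induction: V(k, j) = exp(-r*dt) * [p_u * V(k+1, j+1) + p_m * V(k+1, j) + p_d * V(k+1, j-1)]
  V(2,-2) = exp(-r*dt) * [p_u*0.000000 + p_m*0.000000 + p_d*0.000000] = 0.000000
  V(2,-1) = exp(-r*dt) * [p_u*0.000000 + p_m*0.000000 + p_d*0.000000] = 0.000000
  V(2,+0) = exp(-r*dt) * [p_u*2.667270 + p_m*0.000000 + p_d*0.000000] = 0.422140
  V(2,+1) = exp(-r*dt) * [p_u*13.459599 + p_m*2.667270 + p_d*0.000000] = 3.908286
  V(2,+2) = exp(-r*dt) * [p_u*25.433601 + p_m*13.459599 + p_d*2.667270] = 13.464758
  V(1,-1) = exp(-r*dt) * [p_u*0.422140 + p_m*0.000000 + p_d*0.000000] = 0.066811
  V(1,+0) = exp(-r*dt) * [p_u*3.908286 + p_m*0.422140 + p_d*0.000000] = 0.899962
  V(1,+1) = exp(-r*dt) * [p_u*13.464758 + p_m*3.908286 + p_d*0.422140] = 4.810296
  V(0,+0) = exp(-r*dt) * [p_u*4.810296 + p_m*0.899962 + p_d*0.066811] = 1.372946

Answer: Price = V(0,0) = 1.3729


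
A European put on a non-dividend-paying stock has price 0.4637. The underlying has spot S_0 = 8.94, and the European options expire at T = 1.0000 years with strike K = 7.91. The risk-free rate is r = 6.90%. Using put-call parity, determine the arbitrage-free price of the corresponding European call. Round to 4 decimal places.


Put-call parity: C - P = S_0 * exp(-qT) - K * exp(-rT).
S_0 * exp(-qT) = 8.9400 * 1.00000000 = 8.94000000
K * exp(-rT) = 7.9100 * 0.93332668 = 7.38261404
C = P + S*exp(-qT) - K*exp(-rT)
C = 0.4637 + 8.94000000 - 7.38261404 = 2.0211

Answer: Call price = 2.0211


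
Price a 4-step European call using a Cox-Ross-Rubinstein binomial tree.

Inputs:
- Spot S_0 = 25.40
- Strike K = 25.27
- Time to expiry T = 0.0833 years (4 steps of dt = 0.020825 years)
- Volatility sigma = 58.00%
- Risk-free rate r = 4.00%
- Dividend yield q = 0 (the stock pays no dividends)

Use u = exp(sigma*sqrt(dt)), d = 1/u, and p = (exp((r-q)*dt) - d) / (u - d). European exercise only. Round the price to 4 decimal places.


dt = T/N = 0.020825
u = exp(sigma*sqrt(dt)) = 1.087302; d = 1/u = 0.919708
p = (exp((r-q)*dt) - d) / (u - d) = 0.484060
Discount per step: exp(-r*dt) = 0.999167
Stock lattice S(k, i) with i counting down-moves:
  k=0: S(0,0) = 25.4000
  k=1: S(1,0) = 27.6175; S(1,1) = 23.3606
  k=2: S(2,0) = 30.0285; S(2,1) = 25.4000; S(2,2) = 21.4849
  k=3: S(3,0) = 32.6500; S(3,1) = 27.6175; S(3,2) = 23.3606; S(3,3) = 19.7598
  k=4: S(4,0) = 35.5004; S(4,1) = 30.0285; S(4,2) = 25.4000; S(4,3) = 21.4849; S(4,4) = 18.1733
Terminal payoffs V(N, i) = max(S_T - K, 0):
  V(4,0) = 10.230449; V(4,1) = 4.758510; V(4,2) = 0.130000; V(4,3) = 0.000000; V(4,4) = 0.000000
Backward induction: V(k, i) = exp(-r*dt) * [p * V(k+1, i) + (1-p) * V(k+1, i+1)].
  V(3,0) = exp(-r*dt) * [p*10.230449 + (1-p)*4.758510] = 7.401089
  V(3,1) = exp(-r*dt) * [p*4.758510 + (1-p)*0.130000] = 2.368502
  V(3,2) = exp(-r*dt) * [p*0.130000 + (1-p)*0.000000] = 0.062875
  V(3,3) = exp(-r*dt) * [p*0.000000 + (1-p)*0.000000] = 0.000000
  V(2,0) = exp(-r*dt) * [p*7.401089 + (1-p)*2.368502] = 4.800575
  V(2,1) = exp(-r*dt) * [p*2.368502 + (1-p)*0.062875] = 1.177955
  V(2,2) = exp(-r*dt) * [p*0.062875 + (1-p)*0.000000] = 0.030410
  V(1,0) = exp(-r*dt) * [p*4.800575 + (1-p)*1.177955] = 2.929079
  V(1,1) = exp(-r*dt) * [p*1.177955 + (1-p)*0.030410] = 0.585403
  V(0,0) = exp(-r*dt) * [p*2.929079 + (1-p)*0.585403] = 1.718450

Answer: Price = V(0,0) = 1.7185


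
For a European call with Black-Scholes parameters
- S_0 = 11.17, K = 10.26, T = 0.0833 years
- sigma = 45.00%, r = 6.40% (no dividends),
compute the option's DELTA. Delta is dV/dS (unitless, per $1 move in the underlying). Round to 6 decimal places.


Answer: Delta = 0.776458

Derivation:
d1 = 0.7602844955; d2 = 0.6304066683
phi(d1) = 0.2988077795; exp(-qT) = 1.0000000000; exp(-rT) = 0.9946829856
N(d1) = 0.7764577262
Delta = exp(-qT) * N(d1) = 1.0000000000 * 0.7764577262 = 0.776458


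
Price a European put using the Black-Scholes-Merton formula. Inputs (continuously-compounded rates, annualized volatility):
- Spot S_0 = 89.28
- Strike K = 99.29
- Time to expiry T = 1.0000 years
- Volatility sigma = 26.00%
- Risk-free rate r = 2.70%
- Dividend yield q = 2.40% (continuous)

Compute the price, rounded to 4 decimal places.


Answer: Price = 14.9822

Derivation:
d1 = (ln(S/K) + (r - q + 0.5*sigma^2) * T) / (sigma * sqrt(T)) = -0.26718216
d2 = d1 - sigma * sqrt(T) = -0.52718216
exp(-rT) = 0.97336124; exp(-qT) = 0.97628571
P = K * exp(-rT) * N(-d2) - S_0 * exp(-qT) * N(-d1)
N(-d1) = 0.60533555; N(-d2) = 0.70096645
P = 99.2900 * 0.97336124 * 0.70096645 - 89.2800 * 0.97628571 * 0.60533555 = 14.9822


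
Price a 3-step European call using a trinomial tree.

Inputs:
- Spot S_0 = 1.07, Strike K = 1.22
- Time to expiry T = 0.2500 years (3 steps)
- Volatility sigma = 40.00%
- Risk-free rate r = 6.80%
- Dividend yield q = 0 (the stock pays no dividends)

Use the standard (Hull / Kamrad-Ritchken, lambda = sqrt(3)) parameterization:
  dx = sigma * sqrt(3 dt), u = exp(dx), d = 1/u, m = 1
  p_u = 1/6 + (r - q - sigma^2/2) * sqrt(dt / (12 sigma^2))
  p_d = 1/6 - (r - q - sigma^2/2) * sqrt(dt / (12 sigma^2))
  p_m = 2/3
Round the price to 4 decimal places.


Answer: Price = V(0,0) = 0.0430

Derivation:
dt = T/N = 0.083333; dx = sigma*sqrt(3*dt) = 0.200000
u = exp(dx) = 1.221403; d = 1/u = 0.818731
p_u = 0.164167, p_m = 0.666667, p_d = 0.169167
Discount per step: exp(-r*dt) = 0.994349
Stock lattice S(k, j) with j the centered position index:
  k=0: S(0,+0) = 1.0700
  k=1: S(1,-1) = 0.8760; S(1,+0) = 1.0700; S(1,+1) = 1.3069
  k=2: S(2,-2) = 0.7172; S(2,-1) = 0.8760; S(2,+0) = 1.0700; S(2,+1) = 1.3069; S(2,+2) = 1.5963
  k=3: S(3,-3) = 0.5872; S(3,-2) = 0.7172; S(3,-1) = 0.8760; S(3,+0) = 1.0700; S(3,+1) = 1.3069; S(3,+2) = 1.5963; S(3,+3) = 1.9497
Terminal payoffs V(N, j) = max(S_T - K, 0):
  V(3,-3) = 0.000000; V(3,-2) = 0.000000; V(3,-1) = 0.000000; V(3,+0) = 0.000000; V(3,+1) = 0.086901; V(3,+2) = 0.376252; V(3,+3) = 0.729667
Backward induction: V(k, j) = exp(-r*dt) * [p_u * V(k+1, j+1) + p_m * V(k+1, j) + p_d * V(k+1, j-1)]
  V(2,-2) = exp(-r*dt) * [p_u*0.000000 + p_m*0.000000 + p_d*0.000000] = 0.000000
  V(2,-1) = exp(-r*dt) * [p_u*0.000000 + p_m*0.000000 + p_d*0.000000] = 0.000000
  V(2,+0) = exp(-r*dt) * [p_u*0.086901 + p_m*0.000000 + p_d*0.000000] = 0.014186
  V(2,+1) = exp(-r*dt) * [p_u*0.376252 + p_m*0.086901 + p_d*0.000000] = 0.119026
  V(2,+2) = exp(-r*dt) * [p_u*0.729667 + p_m*0.376252 + p_d*0.086901] = 0.383145
  V(1,-1) = exp(-r*dt) * [p_u*0.014186 + p_m*0.000000 + p_d*0.000000] = 0.002316
  V(1,+0) = exp(-r*dt) * [p_u*0.119026 + p_m*0.014186 + p_d*0.000000] = 0.028833
  V(1,+1) = exp(-r*dt) * [p_u*0.383145 + p_m*0.119026 + p_d*0.014186] = 0.143833
  V(0,+0) = exp(-r*dt) * [p_u*0.143833 + p_m*0.028833 + p_d*0.002316] = 0.042982


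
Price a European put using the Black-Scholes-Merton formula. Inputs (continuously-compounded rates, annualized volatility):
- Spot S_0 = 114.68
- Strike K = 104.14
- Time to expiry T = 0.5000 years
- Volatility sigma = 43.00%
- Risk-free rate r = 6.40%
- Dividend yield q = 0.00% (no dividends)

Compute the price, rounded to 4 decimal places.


d1 = (ln(S/K) + (r - q + 0.5*sigma^2) * T) / (sigma * sqrt(T)) = 0.57434993
d2 = d1 - sigma * sqrt(T) = 0.27029401
exp(-rT) = 0.96850658; exp(-qT) = 1.00000000
P = K * exp(-rT) * N(-d2) - S_0 * exp(-qT) * N(-d1)
N(-d1) = 0.28286551; N(-d2) = 0.39346704
P = 104.1400 * 0.96850658 * 0.39346704 - 114.6800 * 1.00000000 * 0.28286551 = 7.2462

Answer: Price = 7.2462


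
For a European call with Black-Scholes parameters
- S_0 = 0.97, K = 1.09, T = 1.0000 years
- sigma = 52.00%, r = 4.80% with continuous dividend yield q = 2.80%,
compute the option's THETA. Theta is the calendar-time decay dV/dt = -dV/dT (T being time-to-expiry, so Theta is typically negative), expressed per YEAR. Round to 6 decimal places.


d1 = 0.0741598005; d2 = -0.4458401995
phi(d1) = 0.3978467607; exp(-qT) = 0.9723883668; exp(-rT) = 0.9531337871
Theta = -S*exp(-qT)*phi(d1)*sigma/(2*sqrt(T)) - r*K*exp(-rT)*N(d2) + q*S*exp(-qT)*N(d1)
N(d1) = 0.5295583839; N(d2) = 0.3278563408; sqrt(T) = 1.0000000000
Term 1 = -0.9700 * 0.9723883668 * 0.3978467607 * 0.5200 / (2 * 1.0000000000) = -0.0975664859
Term 2 = -0.0480 * 1.0900 * 0.9531337871 * 0.3278563408 = -0.0163495268
Term 3 = 0.0280 * 0.9700 * 0.9723883668 * 0.5295583839 = 0.0139856730
Theta = -0.0975664859 + (-0.0163495268) + (0.0139856730) = -0.099930

Answer: Theta = -0.099930


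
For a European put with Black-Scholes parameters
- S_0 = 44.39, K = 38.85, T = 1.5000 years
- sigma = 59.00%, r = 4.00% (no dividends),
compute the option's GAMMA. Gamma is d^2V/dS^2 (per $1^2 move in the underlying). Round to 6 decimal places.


d1 = 0.6288146592; d2 = -0.0937848150
phi(d1) = 0.3273771296; exp(-qT) = 1.0000000000; exp(-rT) = 0.9417645336
Gamma = exp(-qT) * phi(d1) / (S * sigma * sqrt(T)) = 1.0000000000 * 0.3273771296 / (44.3900 * 0.5900 * 1.2247448714) = 0.010206

Answer: Gamma = 0.010206


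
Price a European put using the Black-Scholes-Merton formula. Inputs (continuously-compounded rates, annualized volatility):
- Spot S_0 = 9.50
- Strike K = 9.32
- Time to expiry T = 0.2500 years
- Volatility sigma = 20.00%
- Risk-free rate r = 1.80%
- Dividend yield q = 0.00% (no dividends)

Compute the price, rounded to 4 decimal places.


Answer: Price = 0.2739

Derivation:
d1 = (ln(S/K) + (r - q + 0.5*sigma^2) * T) / (sigma * sqrt(T)) = 0.28629170
d2 = d1 - sigma * sqrt(T) = 0.18629170
exp(-rT) = 0.99551011; exp(-qT) = 1.00000000
P = K * exp(-rT) * N(-d2) - S_0 * exp(-qT) * N(-d1)
N(-d1) = 0.38732736; N(-d2) = 0.42610801
P = 9.3200 * 0.99551011 * 0.42610801 - 9.5000 * 1.00000000 * 0.38732736 = 0.2739


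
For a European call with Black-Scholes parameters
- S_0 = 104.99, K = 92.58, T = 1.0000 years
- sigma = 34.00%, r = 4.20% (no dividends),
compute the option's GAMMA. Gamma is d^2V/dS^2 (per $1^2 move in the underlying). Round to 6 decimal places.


Answer: Gamma = 0.008968

Derivation:
d1 = 0.6635057998; d2 = 0.3235057998
phi(d1) = 0.3201202712; exp(-qT) = 1.0000000000; exp(-rT) = 0.9588697806
Gamma = exp(-qT) * phi(d1) / (S * sigma * sqrt(T)) = 1.0000000000 * 0.3201202712 / (104.9900 * 0.3400 * 1.0000000000) = 0.008968


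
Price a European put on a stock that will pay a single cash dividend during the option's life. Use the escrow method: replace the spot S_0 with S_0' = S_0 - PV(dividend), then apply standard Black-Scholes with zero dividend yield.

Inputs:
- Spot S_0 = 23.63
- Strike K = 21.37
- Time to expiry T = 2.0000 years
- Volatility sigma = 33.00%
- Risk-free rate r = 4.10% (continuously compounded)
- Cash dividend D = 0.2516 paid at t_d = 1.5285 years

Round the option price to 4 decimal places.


PV(D) = D * exp(-r * t_d) = 0.2516 * 0.93925479 = 0.23631650
S_0' = S_0 - PV(D) = 23.6300 - 0.23631650 = 23.39368350
d1 = (ln(S_0'/K) + (r + sigma^2/2)*T) / (sigma*sqrt(T)) = 0.60292205
d2 = d1 - sigma*sqrt(T) = 0.13623158
exp(-rT) = 0.92127196
N(-d1) = 0.27328027; N(-d2) = 0.44581911
P = K * exp(-rT) * N(-d2) - S_0' * N(-d1) = 21.3700 * 0.92127196 * 0.44581911 - 23.39368350 * 0.27328027 = 2.3841

Answer: Price = 2.3841


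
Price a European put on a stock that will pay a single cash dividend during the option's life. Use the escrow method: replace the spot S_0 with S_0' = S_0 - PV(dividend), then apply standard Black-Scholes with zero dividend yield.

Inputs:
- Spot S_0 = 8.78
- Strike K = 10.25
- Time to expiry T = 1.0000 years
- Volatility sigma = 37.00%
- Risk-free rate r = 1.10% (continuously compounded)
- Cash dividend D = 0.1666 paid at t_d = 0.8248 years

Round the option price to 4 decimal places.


Answer: Price = 2.2669

Derivation:
PV(D) = D * exp(-r * t_d) = 0.1666 * 0.99096823 = 0.16509531
S_0' = S_0 - PV(D) = 8.7800 - 0.16509531 = 8.61490469
d1 = (ln(S_0'/K) + (r + sigma^2/2)*T) / (sigma*sqrt(T)) = -0.25495648
d2 = d1 - sigma*sqrt(T) = -0.62495648
exp(-rT) = 0.98906028
N(-d1) = 0.60062164; N(-d2) = 0.73400019
P = K * exp(-rT) * N(-d2) - S_0' * N(-d1) = 10.2500 * 0.98906028 * 0.73400019 - 8.61490469 * 0.60062164 = 2.2669


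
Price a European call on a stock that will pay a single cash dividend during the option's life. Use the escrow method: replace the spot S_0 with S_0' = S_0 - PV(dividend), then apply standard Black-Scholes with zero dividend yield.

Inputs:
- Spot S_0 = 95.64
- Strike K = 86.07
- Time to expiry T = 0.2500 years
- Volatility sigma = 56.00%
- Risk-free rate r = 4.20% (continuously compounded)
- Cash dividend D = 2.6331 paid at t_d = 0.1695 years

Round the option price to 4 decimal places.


PV(D) = D * exp(-r * t_d) = 2.6331 * 0.99290628 = 2.61442153
S_0' = S_0 - PV(D) = 95.6400 - 2.61442153 = 93.02557847
d1 = (ln(S_0'/K) + (r + sigma^2/2)*T) / (sigma*sqrt(T)) = 0.45504848
d2 = d1 - sigma*sqrt(T) = 0.17504848
exp(-rT) = 0.98955493
N(d1) = 0.67546282; N(d2) = 0.56947923
C = S_0' * N(d1) - K * exp(-rT) * N(d2) = 93.02557847 * 0.67546282 - 86.0700 * 0.98955493 * 0.56947923 = 14.3322

Answer: Price = 14.3322


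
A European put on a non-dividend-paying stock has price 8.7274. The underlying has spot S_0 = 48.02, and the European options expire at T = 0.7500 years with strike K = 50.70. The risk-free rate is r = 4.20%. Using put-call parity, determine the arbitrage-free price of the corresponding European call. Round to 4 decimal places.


Answer: Call price = 7.6196

Derivation:
Put-call parity: C - P = S_0 * exp(-qT) - K * exp(-rT).
S_0 * exp(-qT) = 48.0200 * 1.00000000 = 48.02000000
K * exp(-rT) = 50.7000 * 0.96899096 = 49.12784149
C = P + S*exp(-qT) - K*exp(-rT)
C = 8.7274 + 48.02000000 - 49.12784149 = 7.6196


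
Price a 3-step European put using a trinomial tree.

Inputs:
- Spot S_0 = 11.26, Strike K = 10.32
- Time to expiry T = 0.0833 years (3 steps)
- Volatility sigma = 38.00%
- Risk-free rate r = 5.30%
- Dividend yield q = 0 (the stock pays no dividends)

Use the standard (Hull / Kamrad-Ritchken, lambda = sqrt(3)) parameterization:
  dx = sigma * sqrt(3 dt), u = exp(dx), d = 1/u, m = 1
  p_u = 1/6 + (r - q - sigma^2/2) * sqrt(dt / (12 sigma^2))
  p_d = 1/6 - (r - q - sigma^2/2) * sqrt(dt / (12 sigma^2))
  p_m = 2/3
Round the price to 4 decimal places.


dt = T/N = 0.027767; dx = sigma*sqrt(3*dt) = 0.109675
u = exp(dx) = 1.115915; d = 1/u = 0.896126
p_u = 0.164236, p_m = 0.666667, p_d = 0.169097
Discount per step: exp(-r*dt) = 0.998529
Stock lattice S(k, j) with j the centered position index:
  k=0: S(0,+0) = 11.2600
  k=1: S(1,-1) = 10.0904; S(1,+0) = 11.2600; S(1,+1) = 12.5652
  k=2: S(2,-2) = 9.0422; S(2,-1) = 10.0904; S(2,+0) = 11.2600; S(2,+1) = 12.5652; S(2,+2) = 14.0217
  k=3: S(3,-3) = 8.1030; S(3,-2) = 9.0422; S(3,-1) = 10.0904; S(3,+0) = 11.2600; S(3,+1) = 12.5652; S(3,+2) = 14.0217; S(3,+3) = 15.6470
Terminal payoffs V(N, j) = max(K - S_T, 0):
  V(3,-3) = 2.217013; V(3,-2) = 1.277756; V(3,-1) = 0.229625; V(3,+0) = 0.000000; V(3,+1) = 0.000000; V(3,+2) = 0.000000; V(3,+3) = 0.000000
Backward induction: V(k, j) = exp(-r*dt) * [p_u * V(k+1, j+1) + p_m * V(k+1, j) + p_d * V(k+1, j-1)]
  V(2,-2) = exp(-r*dt) * [p_u*0.229625 + p_m*1.277756 + p_d*2.217013] = 1.262581
  V(2,-1) = exp(-r*dt) * [p_u*0.000000 + p_m*0.229625 + p_d*1.277756] = 0.368605
  V(2,+0) = exp(-r*dt) * [p_u*0.000000 + p_m*0.000000 + p_d*0.229625] = 0.038772
  V(2,+1) = exp(-r*dt) * [p_u*0.000000 + p_m*0.000000 + p_d*0.000000] = 0.000000
  V(2,+2) = exp(-r*dt) * [p_u*0.000000 + p_m*0.000000 + p_d*0.000000] = 0.000000
  V(1,-1) = exp(-r*dt) * [p_u*0.038772 + p_m*0.368605 + p_d*1.262581] = 0.464919
  V(1,+0) = exp(-r*dt) * [p_u*0.000000 + p_m*0.038772 + p_d*0.368605] = 0.088048
  V(1,+1) = exp(-r*dt) * [p_u*0.000000 + p_m*0.000000 + p_d*0.038772] = 0.006547
  V(0,+0) = exp(-r*dt) * [p_u*0.006547 + p_m*0.088048 + p_d*0.464919] = 0.138187

Answer: Price = V(0,0) = 0.1382
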